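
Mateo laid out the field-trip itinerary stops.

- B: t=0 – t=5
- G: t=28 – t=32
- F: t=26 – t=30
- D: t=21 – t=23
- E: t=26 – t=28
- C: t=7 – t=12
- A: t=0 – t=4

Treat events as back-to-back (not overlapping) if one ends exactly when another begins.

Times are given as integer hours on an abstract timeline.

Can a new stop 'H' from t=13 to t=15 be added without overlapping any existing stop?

A: ends t=4 at or before H starts t=13 → clear.
B: ends t=5 at or before H starts t=13 → clear.
C: ends t=12 at or before H starts t=13 → clear.
D: starts t=21 at or after H ends t=15 → clear.
E: starts t=26 at or after H ends t=15 → clear.
F: starts t=26 at or after H ends t=15 → clear.
G: starts t=28 at or after H ends t=15 → clear.

Yes — the slot is free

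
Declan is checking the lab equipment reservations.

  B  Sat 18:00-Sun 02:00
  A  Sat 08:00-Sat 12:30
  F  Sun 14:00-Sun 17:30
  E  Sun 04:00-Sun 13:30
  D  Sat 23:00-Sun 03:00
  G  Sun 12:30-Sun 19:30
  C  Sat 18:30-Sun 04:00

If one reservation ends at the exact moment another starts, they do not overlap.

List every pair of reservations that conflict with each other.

Two intervals overlap when each starts before the other ends.
Sorted by start: A, B, C, D, E, G, F.
B starts after A ends; A is clear from here.
C starts before B ends → B and C overlap.
D starts before B ends → B and D overlap.
E starts after B ends; B is clear from here.
D starts before C ends → C and D overlap.
E starts exactly when C ends (back-to-back, no overlap); C is clear from here.
E starts after D ends; D is clear from here.
G starts before E ends → E and G overlap.
F starts after E ends.
F starts before G ends → G and F overlap.

B & C, B & D, C & D, E & G, F & G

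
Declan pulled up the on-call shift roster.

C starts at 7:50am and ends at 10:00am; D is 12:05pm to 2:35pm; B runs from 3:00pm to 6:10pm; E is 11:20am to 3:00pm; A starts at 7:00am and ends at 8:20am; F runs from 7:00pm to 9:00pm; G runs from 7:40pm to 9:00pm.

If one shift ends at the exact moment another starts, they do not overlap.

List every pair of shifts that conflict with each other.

Sorted by start: A, C, E, D, B, F, G.
C starts before A ends → A and C overlap.
E starts after A ends, so A has no further overlaps.
E starts after C ends, so C has no further overlaps.
D starts before E ends → E and D overlap.
B starts exactly when E ends (back-to-back, no overlap), so E has no further overlaps.
B starts after D ends, so D has no further overlaps.
F starts after B ends, so B has no further overlaps.
G starts before F ends → F and G overlap.

A & C, D & E, F & G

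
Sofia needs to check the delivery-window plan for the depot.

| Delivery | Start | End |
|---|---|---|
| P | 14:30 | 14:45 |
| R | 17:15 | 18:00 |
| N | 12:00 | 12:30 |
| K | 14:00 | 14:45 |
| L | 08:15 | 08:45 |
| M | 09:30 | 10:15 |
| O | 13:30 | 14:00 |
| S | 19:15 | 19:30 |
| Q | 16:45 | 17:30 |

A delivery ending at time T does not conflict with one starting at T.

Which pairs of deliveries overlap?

K & P, Q & R

Check each pair: they overlap iff neither finishes before the other starts.
Sorted by start: L, M, N, O, K, P, Q, R, S.
M starts after L ends, so nothing later overlaps L either.
N starts after M ends, so nothing later overlaps M either.
O starts after N ends, so nothing later overlaps N either.
K starts exactly when O ends (back-to-back, no overlap), so nothing later overlaps O either.
P starts before K ends → K and P overlap.
Q starts after K ends, so nothing later overlaps K either.
Q starts after P ends, so nothing later overlaps P either.
R starts before Q ends → Q and R overlap.
S starts after Q ends.
S starts after R ends.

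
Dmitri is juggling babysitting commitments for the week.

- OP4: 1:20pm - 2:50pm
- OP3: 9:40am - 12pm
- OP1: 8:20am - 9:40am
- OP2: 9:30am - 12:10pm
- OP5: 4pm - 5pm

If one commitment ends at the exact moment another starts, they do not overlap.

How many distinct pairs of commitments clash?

Check each pair: they overlap iff neither finishes before the other starts.
Sorted by start: OP1, OP2, OP3, OP4, OP5.
OP2 starts before OP1 ends → OP1 and OP2 overlap.
OP3 starts exactly when OP1 ends (back-to-back, no overlap); OP1 is clear from here.
OP3 starts before OP2 ends → OP2 and OP3 overlap.
OP4 starts after OP2 ends; OP2 is clear from here.
OP4 starts after OP3 ends; OP3 is clear from here.
OP5 starts after OP4 ends.
Overlapping pairs: OP1 & OP2, OP2 & OP3 — 2 in total.

2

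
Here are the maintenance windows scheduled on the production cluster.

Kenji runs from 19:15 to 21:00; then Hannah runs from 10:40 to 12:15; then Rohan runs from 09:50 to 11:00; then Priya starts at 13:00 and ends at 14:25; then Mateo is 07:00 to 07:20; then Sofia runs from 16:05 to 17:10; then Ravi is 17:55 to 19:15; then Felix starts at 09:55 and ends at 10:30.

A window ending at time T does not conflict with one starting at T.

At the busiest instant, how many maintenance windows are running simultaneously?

Sweep the timeline, counting +1 at each start and −1 at each end (ends before starts at a tie):
07:00 start Mateo → 1
07:20 end Mateo → 0
09:50 start Rohan → 1
09:55 start Felix → 2
10:30 end Felix → 1
10:40 start Hannah → 2
11:00 end Rohan → 1
12:15 end Hannah → 0
13:00 start Priya → 1
14:25 end Priya → 0
16:05 start Sofia → 1
17:10 end Sofia → 0
17:55 start Ravi → 1
19:15 end Ravi → 0
19:15 start Kenji → 1
21:00 end Kenji → 0
Peak is 2, at 09:55 (Felix, Rohan).

2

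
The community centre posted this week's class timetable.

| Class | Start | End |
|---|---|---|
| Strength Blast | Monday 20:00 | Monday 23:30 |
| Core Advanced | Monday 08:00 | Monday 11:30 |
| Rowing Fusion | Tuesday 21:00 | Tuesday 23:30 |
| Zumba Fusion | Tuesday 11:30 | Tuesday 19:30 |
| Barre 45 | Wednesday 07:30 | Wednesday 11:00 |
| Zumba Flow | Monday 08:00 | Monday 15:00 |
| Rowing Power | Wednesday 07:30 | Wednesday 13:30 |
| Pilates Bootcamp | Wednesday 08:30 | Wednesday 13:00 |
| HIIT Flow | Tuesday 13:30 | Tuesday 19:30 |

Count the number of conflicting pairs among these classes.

5

Two intervals overlap when each starts before the other ends.
Sorted by start: Core Advanced, Zumba Flow, Strength Blast, Zumba Fusion, HIIT Flow, Rowing Fusion, Barre 45, Rowing Power, Pilates Bootcamp.
Zumba Flow starts before Core Advanced ends → Core Advanced and Zumba Flow overlap.
Strength Blast starts after Core Advanced ends, so Core Advanced has no further overlaps.
Strength Blast starts after Zumba Flow ends, so Zumba Flow has no further overlaps.
Zumba Fusion starts after Strength Blast ends, so Strength Blast has no further overlaps.
HIIT Flow starts before Zumba Fusion ends → Zumba Fusion and HIIT Flow overlap.
Rowing Fusion starts after Zumba Fusion ends, so Zumba Fusion has no further overlaps.
Rowing Fusion starts after HIIT Flow ends, so HIIT Flow has no further overlaps.
Barre 45 starts after Rowing Fusion ends, so Rowing Fusion has no further overlaps.
Rowing Power starts before Barre 45 ends → Barre 45 and Rowing Power overlap.
Pilates Bootcamp starts before Barre 45 ends → Barre 45 and Pilates Bootcamp overlap.
Pilates Bootcamp starts before Rowing Power ends → Rowing Power and Pilates Bootcamp overlap.
Overlapping pairs: Barre 45 & Pilates Bootcamp, Barre 45 & Rowing Power, Core Advanced & Zumba Flow, HIIT Flow & Zumba Fusion, Pilates Bootcamp & Rowing Power — 5 in total.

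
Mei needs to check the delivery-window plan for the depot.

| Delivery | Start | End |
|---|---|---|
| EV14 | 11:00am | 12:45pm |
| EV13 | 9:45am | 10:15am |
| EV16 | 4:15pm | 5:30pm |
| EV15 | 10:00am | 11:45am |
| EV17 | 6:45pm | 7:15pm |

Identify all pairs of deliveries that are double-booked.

Check each pair: they overlap iff neither finishes before the other starts.
Sorted by start: EV13, EV15, EV14, EV16, EV17.
EV15 starts before EV13 ends → EV13 and EV15 overlap.
EV14 starts after EV13 ends, so EV13 has no further overlaps.
EV14 starts before EV15 ends → EV15 and EV14 overlap.
EV16 starts after EV15 ends, so EV15 has no further overlaps.
EV16 starts after EV14 ends, so EV14 has no further overlaps.
EV17 starts after EV16 ends.

EV13 & EV15, EV14 & EV15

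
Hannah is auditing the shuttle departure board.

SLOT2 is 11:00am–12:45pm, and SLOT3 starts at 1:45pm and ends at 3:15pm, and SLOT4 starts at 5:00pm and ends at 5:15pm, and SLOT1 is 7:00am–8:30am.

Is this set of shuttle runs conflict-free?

Check each pair: they overlap iff neither finishes before the other starts.
Sorted by start: SLOT1, SLOT2, SLOT3, SLOT4.
SLOT2 starts after SLOT1 ends; SLOT1 is clear from here.
SLOT3 starts after SLOT2 ends; SLOT2 is clear from here.
SLOT4 starts after SLOT3 ends.
Every pair is clear; the schedule has no overlaps.

Yes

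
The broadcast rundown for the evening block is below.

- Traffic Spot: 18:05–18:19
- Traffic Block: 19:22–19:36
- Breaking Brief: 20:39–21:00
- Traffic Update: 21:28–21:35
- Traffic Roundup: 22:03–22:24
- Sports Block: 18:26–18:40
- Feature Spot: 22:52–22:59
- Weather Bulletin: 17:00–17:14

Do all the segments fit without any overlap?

Check each pair: they overlap iff neither finishes before the other starts.
Sorted by start: Weather Bulletin, Traffic Spot, Sports Block, Traffic Block, Breaking Brief, Traffic Update, Traffic Roundup, Feature Spot.
Traffic Spot starts after Weather Bulletin ends; Weather Bulletin is clear from here.
Sports Block starts after Traffic Spot ends; Traffic Spot is clear from here.
Traffic Block starts after Sports Block ends; Sports Block is clear from here.
Breaking Brief starts after Traffic Block ends; Traffic Block is clear from here.
Traffic Update starts after Breaking Brief ends; Breaking Brief is clear from here.
Traffic Roundup starts after Traffic Update ends; Traffic Update is clear from here.
Feature Spot starts after Traffic Roundup ends.
Every pair is clear; the schedule has no overlaps.

Yes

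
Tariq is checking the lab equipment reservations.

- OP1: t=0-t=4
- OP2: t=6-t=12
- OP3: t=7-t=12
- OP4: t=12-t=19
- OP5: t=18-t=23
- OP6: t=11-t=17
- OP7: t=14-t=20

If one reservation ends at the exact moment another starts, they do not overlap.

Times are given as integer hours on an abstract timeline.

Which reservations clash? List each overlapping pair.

Check each pair: they overlap iff neither finishes before the other starts.
Sorted by start: OP1, OP2, OP3, OP6, OP4, OP7, OP5.
OP2 starts after OP1 ends, so nothing later overlaps OP1 either.
OP3 starts before OP2 ends → OP2 and OP3 overlap.
OP6 starts before OP2 ends → OP2 and OP6 overlap.
OP4 starts exactly when OP2 ends (back-to-back, no overlap), so nothing later overlaps OP2 either.
OP6 starts before OP3 ends → OP3 and OP6 overlap.
OP4 starts exactly when OP3 ends (back-to-back, no overlap), so nothing later overlaps OP3 either.
OP4 starts before OP6 ends → OP6 and OP4 overlap.
OP7 starts before OP6 ends → OP6 and OP7 overlap.
OP5 starts after OP6 ends.
OP7 starts before OP4 ends → OP4 and OP7 overlap.
OP5 starts before OP4 ends → OP4 and OP5 overlap.
OP5 starts before OP7 ends → OP7 and OP5 overlap.

OP2 & OP3, OP2 & OP6, OP3 & OP6, OP4 & OP5, OP4 & OP6, OP4 & OP7, OP5 & OP7, OP6 & OP7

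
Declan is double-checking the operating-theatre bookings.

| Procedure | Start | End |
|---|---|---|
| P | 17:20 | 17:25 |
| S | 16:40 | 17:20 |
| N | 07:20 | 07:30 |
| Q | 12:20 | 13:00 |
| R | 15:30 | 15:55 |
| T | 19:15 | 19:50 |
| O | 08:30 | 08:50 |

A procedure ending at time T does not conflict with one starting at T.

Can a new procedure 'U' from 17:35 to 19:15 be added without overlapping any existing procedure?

Yes — the slot is free

N: ends 07:30 at or before U starts 17:35 → clear.
O: ends 08:50 at or before U starts 17:35 → clear.
Q: ends 13:00 at or before U starts 17:35 → clear.
R: ends 15:55 at or before U starts 17:35 → clear.
S: ends 17:20 at or before U starts 17:35 → clear.
P: ends 17:25 at or before U starts 17:35 → clear.
T: starts 19:15 at or after U ends 19:15 → clear.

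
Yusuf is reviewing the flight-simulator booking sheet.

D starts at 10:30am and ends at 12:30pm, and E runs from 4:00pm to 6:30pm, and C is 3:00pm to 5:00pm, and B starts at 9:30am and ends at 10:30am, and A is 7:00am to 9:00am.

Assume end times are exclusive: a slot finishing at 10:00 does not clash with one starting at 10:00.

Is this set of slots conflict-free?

Sorted by start: A, B, D, C, E.
B starts after A ends, so nothing later overlaps A either.
D starts exactly when B ends (back-to-back, no overlap), so nothing later overlaps B either.
C starts after D ends, so nothing later overlaps D either.
E starts before C ends → C and E overlap.
That's a conflict, so the schedule is not conflict-free.

No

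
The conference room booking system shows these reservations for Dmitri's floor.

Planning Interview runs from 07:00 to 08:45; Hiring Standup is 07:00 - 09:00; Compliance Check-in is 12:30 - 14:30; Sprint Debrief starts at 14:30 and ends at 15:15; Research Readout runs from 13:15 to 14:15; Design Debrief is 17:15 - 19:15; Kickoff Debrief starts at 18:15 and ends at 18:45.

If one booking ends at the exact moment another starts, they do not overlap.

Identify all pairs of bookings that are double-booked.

Check each pair: they overlap iff neither finishes before the other starts.
Sorted by start: Planning Interview, Hiring Standup, Compliance Check-in, Research Readout, Sprint Debrief, Design Debrief, Kickoff Debrief.
Hiring Standup starts before Planning Interview ends → Planning Interview and Hiring Standup overlap.
Compliance Check-in starts after Planning Interview ends — done with Planning Interview.
Compliance Check-in starts after Hiring Standup ends — done with Hiring Standup.
Research Readout starts before Compliance Check-in ends → Compliance Check-in and Research Readout overlap.
Sprint Debrief starts exactly when Compliance Check-in ends (back-to-back, no overlap) — done with Compliance Check-in.
Sprint Debrief starts after Research Readout ends — done with Research Readout.
Design Debrief starts after Sprint Debrief ends — done with Sprint Debrief.
Kickoff Debrief starts before Design Debrief ends → Design Debrief and Kickoff Debrief overlap.

Compliance Check-in & Research Readout, Design Debrief & Kickoff Debrief, Hiring Standup & Planning Interview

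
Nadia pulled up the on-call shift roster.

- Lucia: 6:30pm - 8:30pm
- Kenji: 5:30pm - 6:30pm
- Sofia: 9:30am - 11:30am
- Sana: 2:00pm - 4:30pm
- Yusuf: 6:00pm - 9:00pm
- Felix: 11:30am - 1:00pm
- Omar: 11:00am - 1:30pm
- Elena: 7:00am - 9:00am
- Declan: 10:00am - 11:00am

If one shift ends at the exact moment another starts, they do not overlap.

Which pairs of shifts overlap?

Check each pair: they overlap iff neither finishes before the other starts.
Sorted by start: Elena, Sofia, Declan, Omar, Felix, Sana, Kenji, Yusuf, Lucia.
Sofia starts after Elena ends, so Elena has no further overlaps.
Declan starts before Sofia ends → Sofia and Declan overlap.
Omar starts before Sofia ends → Sofia and Omar overlap.
Felix starts exactly when Sofia ends (back-to-back, no overlap), so Sofia has no further overlaps.
Omar starts exactly when Declan ends (back-to-back, no overlap), so Declan has no further overlaps.
Felix starts before Omar ends → Omar and Felix overlap.
Sana starts after Omar ends, so Omar has no further overlaps.
Sana starts after Felix ends, so Felix has no further overlaps.
Kenji starts after Sana ends, so Sana has no further overlaps.
Yusuf starts before Kenji ends → Kenji and Yusuf overlap.
Lucia starts exactly when Kenji ends (back-to-back, no overlap).
Lucia starts before Yusuf ends → Yusuf and Lucia overlap.

Declan & Sofia, Felix & Omar, Kenji & Yusuf, Lucia & Yusuf, Omar & Sofia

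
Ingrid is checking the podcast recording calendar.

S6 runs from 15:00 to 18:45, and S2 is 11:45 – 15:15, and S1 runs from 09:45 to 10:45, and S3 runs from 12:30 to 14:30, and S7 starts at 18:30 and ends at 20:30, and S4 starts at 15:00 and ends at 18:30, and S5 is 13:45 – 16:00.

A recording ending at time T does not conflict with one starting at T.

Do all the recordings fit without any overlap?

Sorted by start: S1, S2, S3, S5, S4, S6, S7.
S2 starts after S1 ends, so nothing later overlaps S1 either.
S3 starts before S2 ends → S2 and S3 overlap.
That's a conflict, so the schedule is not conflict-free.

No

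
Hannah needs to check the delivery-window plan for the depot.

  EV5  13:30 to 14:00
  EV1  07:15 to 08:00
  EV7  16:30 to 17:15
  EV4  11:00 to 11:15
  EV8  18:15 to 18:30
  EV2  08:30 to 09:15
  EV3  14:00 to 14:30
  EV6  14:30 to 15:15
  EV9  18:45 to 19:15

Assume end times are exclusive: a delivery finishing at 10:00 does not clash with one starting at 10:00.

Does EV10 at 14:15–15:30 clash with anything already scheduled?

EV1: ends 08:00 at or before EV10 starts 14:15 → clear.
EV2: ends 09:15 at or before EV10 starts 14:15 → clear.
EV4: ends 11:15 at or before EV10 starts 14:15 → clear.
EV5: ends 14:00 at or before EV10 starts 14:15 → clear.
EV3: starts 14:00 before EV10 ends 15:30, and ends 14:30 after EV10 starts 14:15 → overlap.
EV6: starts 14:30 before EV10 ends 15:30, and ends 15:15 after EV10 starts 14:15 → overlap.
EV7: starts 16:30 at or after EV10 ends 15:30 → clear.
EV8: starts 18:15 at or after EV10 ends 15:30 → clear.
EV9: starts 18:45 at or after EV10 ends 15:30 → clear.
EV10 overlaps EV3, EV6.

Yes — it overlaps EV3, EV6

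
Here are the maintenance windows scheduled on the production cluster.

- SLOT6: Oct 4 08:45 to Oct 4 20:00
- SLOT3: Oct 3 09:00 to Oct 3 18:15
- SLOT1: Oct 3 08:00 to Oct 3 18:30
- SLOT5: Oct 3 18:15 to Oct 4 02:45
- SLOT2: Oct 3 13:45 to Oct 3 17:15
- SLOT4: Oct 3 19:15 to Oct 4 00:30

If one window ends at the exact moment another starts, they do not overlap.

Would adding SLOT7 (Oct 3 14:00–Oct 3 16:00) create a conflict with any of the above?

Yes — it overlaps SLOT1, SLOT2, SLOT3

SLOT1: starts Oct 3 08:00 before SLOT7 ends Oct 3 16:00, and ends Oct 3 18:30 after SLOT7 starts Oct 3 14:00 → overlap.
SLOT3: starts Oct 3 09:00 before SLOT7 ends Oct 3 16:00, and ends Oct 3 18:15 after SLOT7 starts Oct 3 14:00 → overlap.
SLOT2: starts Oct 3 13:45 before SLOT7 ends Oct 3 16:00, and ends Oct 3 17:15 after SLOT7 starts Oct 3 14:00 → overlap.
SLOT5: starts Oct 3 18:15 at or after SLOT7 ends Oct 3 16:00 → clear.
SLOT4: starts Oct 3 19:15 at or after SLOT7 ends Oct 3 16:00 → clear.
SLOT6: starts Oct 4 08:45 at or after SLOT7 ends Oct 3 16:00 → clear.
SLOT7 overlaps SLOT1, SLOT2, SLOT3.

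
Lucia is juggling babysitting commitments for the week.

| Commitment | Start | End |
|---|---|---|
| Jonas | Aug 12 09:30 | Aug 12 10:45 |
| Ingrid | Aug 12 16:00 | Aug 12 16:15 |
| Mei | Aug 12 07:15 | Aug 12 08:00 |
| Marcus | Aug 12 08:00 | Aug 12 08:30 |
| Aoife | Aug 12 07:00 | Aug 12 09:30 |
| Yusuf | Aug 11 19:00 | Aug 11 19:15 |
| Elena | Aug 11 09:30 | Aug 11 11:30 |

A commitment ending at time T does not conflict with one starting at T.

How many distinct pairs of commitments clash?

Check each pair: they overlap iff neither finishes before the other starts.
Sorted by start: Elena, Yusuf, Aoife, Mei, Marcus, Jonas, Ingrid.
Yusuf starts after Elena ends; Elena is clear from here.
Aoife starts after Yusuf ends; Yusuf is clear from here.
Mei starts before Aoife ends → Aoife and Mei overlap.
Marcus starts before Aoife ends → Aoife and Marcus overlap.
Jonas starts exactly when Aoife ends (back-to-back, no overlap); Aoife is clear from here.
Marcus starts exactly when Mei ends (back-to-back, no overlap); Mei is clear from here.
Jonas starts after Marcus ends; Marcus is clear from here.
Ingrid starts after Jonas ends.
Overlapping pairs: Aoife & Marcus, Aoife & Mei — 2 in total.

2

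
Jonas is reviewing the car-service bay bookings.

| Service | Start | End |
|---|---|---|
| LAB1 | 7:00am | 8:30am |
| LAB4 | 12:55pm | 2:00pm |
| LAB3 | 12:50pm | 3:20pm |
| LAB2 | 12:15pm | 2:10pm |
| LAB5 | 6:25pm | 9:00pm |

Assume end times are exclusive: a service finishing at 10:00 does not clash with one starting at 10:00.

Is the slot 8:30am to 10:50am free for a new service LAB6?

Yes — the slot is free

LAB1: ends 8:30am at or before LAB6 starts 8:30am → clear.
LAB2: starts 12:15pm at or after LAB6 ends 10:50am → clear.
LAB3: starts 12:50pm at or after LAB6 ends 10:50am → clear.
LAB4: starts 12:55pm at or after LAB6 ends 10:50am → clear.
LAB5: starts 6:25pm at or after LAB6 ends 10:50am → clear.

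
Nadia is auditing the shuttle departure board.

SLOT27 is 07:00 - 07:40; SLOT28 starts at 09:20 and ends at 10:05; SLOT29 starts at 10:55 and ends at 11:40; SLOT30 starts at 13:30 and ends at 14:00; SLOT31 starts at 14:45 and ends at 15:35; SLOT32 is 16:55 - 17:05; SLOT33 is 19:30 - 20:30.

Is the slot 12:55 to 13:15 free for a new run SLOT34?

SLOT27: ends 07:40 at or before SLOT34 starts 12:55 → clear.
SLOT28: ends 10:05 at or before SLOT34 starts 12:55 → clear.
SLOT29: ends 11:40 at or before SLOT34 starts 12:55 → clear.
SLOT30: starts 13:30 at or after SLOT34 ends 13:15 → clear.
SLOT31: starts 14:45 at or after SLOT34 ends 13:15 → clear.
SLOT32: starts 16:55 at or after SLOT34 ends 13:15 → clear.
SLOT33: starts 19:30 at or after SLOT34 ends 13:15 → clear.

Yes — the slot is free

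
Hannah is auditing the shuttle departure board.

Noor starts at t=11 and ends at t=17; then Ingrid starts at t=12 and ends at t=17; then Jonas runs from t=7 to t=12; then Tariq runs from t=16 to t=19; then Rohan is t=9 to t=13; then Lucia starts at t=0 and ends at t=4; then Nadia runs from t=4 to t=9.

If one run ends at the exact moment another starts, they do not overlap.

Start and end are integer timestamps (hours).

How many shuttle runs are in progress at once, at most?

Walk through starts and ends in time order (an end at T is processed before a start at T):
t=0 start Lucia → 1
t=4 end Lucia → 0
t=4 start Nadia → 1
t=7 start Jonas → 2
t=9 end Nadia → 1
t=9 start Rohan → 2
t=11 start Noor → 3
t=12 end Jonas → 2
t=12 start Ingrid → 3
t=13 end Rohan → 2
t=16 start Tariq → 3
t=17 end Ingrid → 2
t=17 end Noor → 1
t=19 end Tariq → 0
Peak is 3, at t=11 (Jonas, Noor, Rohan).

3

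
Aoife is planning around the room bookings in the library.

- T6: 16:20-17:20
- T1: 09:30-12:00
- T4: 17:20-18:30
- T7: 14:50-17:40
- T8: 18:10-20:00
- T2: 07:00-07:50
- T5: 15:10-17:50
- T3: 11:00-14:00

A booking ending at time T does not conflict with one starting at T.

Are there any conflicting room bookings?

Yes

Sorted by start: T2, T1, T3, T7, T5, T6, T4, T8.
T1 starts after T2 ends, so nothing later overlaps T2 either.
T3 starts before T1 ends → T1 and T3 overlap.
That's a conflict, so the schedule is not conflict-free.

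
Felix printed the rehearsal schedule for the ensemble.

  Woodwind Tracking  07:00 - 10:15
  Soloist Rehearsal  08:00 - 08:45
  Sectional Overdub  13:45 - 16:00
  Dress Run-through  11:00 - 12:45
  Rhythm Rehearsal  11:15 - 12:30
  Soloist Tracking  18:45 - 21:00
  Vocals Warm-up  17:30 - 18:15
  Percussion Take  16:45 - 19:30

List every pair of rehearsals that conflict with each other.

Dress Run-through & Rhythm Rehearsal, Percussion Take & Soloist Tracking, Percussion Take & Vocals Warm-up, Soloist Rehearsal & Woodwind Tracking

Sorted by start: Woodwind Tracking, Soloist Rehearsal, Dress Run-through, Rhythm Rehearsal, Sectional Overdub, Percussion Take, Vocals Warm-up, Soloist Tracking.
Soloist Rehearsal starts before Woodwind Tracking ends → Woodwind Tracking and Soloist Rehearsal overlap.
Dress Run-through starts after Woodwind Tracking ends, so nothing later overlaps Woodwind Tracking either.
Dress Run-through starts after Soloist Rehearsal ends, so nothing later overlaps Soloist Rehearsal either.
Rhythm Rehearsal starts before Dress Run-through ends → Dress Run-through and Rhythm Rehearsal overlap.
Sectional Overdub starts after Dress Run-through ends, so nothing later overlaps Dress Run-through either.
Sectional Overdub starts after Rhythm Rehearsal ends, so nothing later overlaps Rhythm Rehearsal either.
Percussion Take starts after Sectional Overdub ends, so nothing later overlaps Sectional Overdub either.
Vocals Warm-up starts before Percussion Take ends → Percussion Take and Vocals Warm-up overlap.
Soloist Tracking starts before Percussion Take ends → Percussion Take and Soloist Tracking overlap.
Soloist Tracking starts after Vocals Warm-up ends.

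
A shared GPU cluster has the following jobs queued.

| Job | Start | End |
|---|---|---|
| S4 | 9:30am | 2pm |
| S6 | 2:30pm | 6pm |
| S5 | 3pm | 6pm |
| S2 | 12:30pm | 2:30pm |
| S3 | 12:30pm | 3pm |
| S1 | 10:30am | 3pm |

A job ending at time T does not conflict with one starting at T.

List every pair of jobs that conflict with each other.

Sorted by start: S4, S1, S2, S3, S6, S5.
S1 starts before S4 ends → S4 and S1 overlap.
S2 starts before S4 ends → S4 and S2 overlap.
S3 starts before S4 ends → S4 and S3 overlap.
S6 starts after S4 ends; S4 is clear from here.
S2 starts before S1 ends → S1 and S2 overlap.
S3 starts before S1 ends → S1 and S3 overlap.
S6 starts before S1 ends → S1 and S6 overlap.
S5 starts exactly when S1 ends (back-to-back, no overlap).
S3 starts before S2 ends → S2 and S3 overlap.
S6 starts exactly when S2 ends (back-to-back, no overlap); S2 is clear from here.
S6 starts before S3 ends → S3 and S6 overlap.
S5 starts exactly when S3 ends (back-to-back, no overlap).
S5 starts before S6 ends → S6 and S5 overlap.

S1 & S2, S1 & S3, S1 & S4, S1 & S6, S2 & S3, S2 & S4, S3 & S4, S3 & S6, S5 & S6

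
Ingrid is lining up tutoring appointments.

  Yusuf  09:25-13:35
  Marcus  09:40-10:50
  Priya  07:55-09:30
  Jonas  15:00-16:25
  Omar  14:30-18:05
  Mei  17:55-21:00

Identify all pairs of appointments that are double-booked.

Sorted by start: Priya, Yusuf, Marcus, Omar, Jonas, Mei.
Yusuf starts before Priya ends → Priya and Yusuf overlap.
Marcus starts after Priya ends; Priya is clear from here.
Marcus starts before Yusuf ends → Yusuf and Marcus overlap.
Omar starts after Yusuf ends; Yusuf is clear from here.
Omar starts after Marcus ends; Marcus is clear from here.
Jonas starts before Omar ends → Omar and Jonas overlap.
Mei starts before Omar ends → Omar and Mei overlap.
Mei starts after Jonas ends.

Jonas & Omar, Marcus & Yusuf, Mei & Omar, Priya & Yusuf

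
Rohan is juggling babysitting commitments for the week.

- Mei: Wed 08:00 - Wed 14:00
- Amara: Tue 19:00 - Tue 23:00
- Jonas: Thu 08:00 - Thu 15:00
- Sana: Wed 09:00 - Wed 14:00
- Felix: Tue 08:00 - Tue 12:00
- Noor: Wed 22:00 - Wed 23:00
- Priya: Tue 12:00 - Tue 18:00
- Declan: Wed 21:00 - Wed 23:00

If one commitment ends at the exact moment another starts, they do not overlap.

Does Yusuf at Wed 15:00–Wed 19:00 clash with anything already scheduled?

No — it doesn't clash with anything

Felix: ends Tue 12:00 at or before Yusuf starts Wed 15:00 → clear.
Priya: ends Tue 18:00 at or before Yusuf starts Wed 15:00 → clear.
Amara: ends Tue 23:00 at or before Yusuf starts Wed 15:00 → clear.
Mei: ends Wed 14:00 at or before Yusuf starts Wed 15:00 → clear.
Sana: ends Wed 14:00 at or before Yusuf starts Wed 15:00 → clear.
Declan: starts Wed 21:00 at or after Yusuf ends Wed 19:00 → clear.
Noor: starts Wed 22:00 at or after Yusuf ends Wed 19:00 → clear.
Jonas: starts Thu 08:00 at or after Yusuf ends Wed 19:00 → clear.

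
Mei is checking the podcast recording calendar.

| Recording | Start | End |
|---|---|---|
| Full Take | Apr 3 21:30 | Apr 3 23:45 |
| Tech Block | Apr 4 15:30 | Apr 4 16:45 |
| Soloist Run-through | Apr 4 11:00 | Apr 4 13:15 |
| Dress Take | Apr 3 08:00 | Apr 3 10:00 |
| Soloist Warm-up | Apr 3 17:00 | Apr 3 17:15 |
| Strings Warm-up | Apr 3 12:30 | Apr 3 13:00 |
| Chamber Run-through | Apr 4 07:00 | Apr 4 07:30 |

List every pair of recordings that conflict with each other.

Sorted by start: Dress Take, Strings Warm-up, Soloist Warm-up, Full Take, Chamber Run-through, Soloist Run-through, Tech Block.
Strings Warm-up starts after Dress Take ends — done with Dress Take.
Soloist Warm-up starts after Strings Warm-up ends — done with Strings Warm-up.
Full Take starts after Soloist Warm-up ends — done with Soloist Warm-up.
Chamber Run-through starts after Full Take ends — done with Full Take.
Soloist Run-through starts after Chamber Run-through ends — done with Chamber Run-through.
Tech Block starts after Soloist Run-through ends.

none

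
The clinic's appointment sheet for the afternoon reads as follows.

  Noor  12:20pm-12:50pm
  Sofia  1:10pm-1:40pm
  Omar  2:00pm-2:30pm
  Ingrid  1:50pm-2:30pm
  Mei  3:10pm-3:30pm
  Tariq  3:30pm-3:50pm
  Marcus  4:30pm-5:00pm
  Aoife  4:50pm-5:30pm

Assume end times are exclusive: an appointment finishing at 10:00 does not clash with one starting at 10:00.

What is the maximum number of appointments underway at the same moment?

2

Sort all start/end points and keep a running count:
12:20pm start Noor → 1
12:50pm end Noor → 0
1:10pm start Sofia → 1
1:40pm end Sofia → 0
1:50pm start Ingrid → 1
2:00pm start Omar → 2
2:30pm end Ingrid → 1
2:30pm end Omar → 0
3:10pm start Mei → 1
3:30pm end Mei → 0
3:30pm start Tariq → 1
3:50pm end Tariq → 0
4:30pm start Marcus → 1
4:50pm start Aoife → 2
5:00pm end Marcus → 1
5:30pm end Aoife → 0
Peak is 2, at 2:00pm (Ingrid, Omar).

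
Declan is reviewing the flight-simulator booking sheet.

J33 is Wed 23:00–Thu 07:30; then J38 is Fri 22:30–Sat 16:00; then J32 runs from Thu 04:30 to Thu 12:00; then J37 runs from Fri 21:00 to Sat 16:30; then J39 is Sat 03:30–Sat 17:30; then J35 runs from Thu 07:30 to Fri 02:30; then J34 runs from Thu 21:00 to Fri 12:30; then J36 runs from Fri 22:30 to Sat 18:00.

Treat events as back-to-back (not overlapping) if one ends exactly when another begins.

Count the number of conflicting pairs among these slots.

Sorted by start: J33, J32, J35, J34, J37, J36, J38, J39.
J32 starts before J33 ends → J33 and J32 overlap.
J35 starts exactly when J33 ends (back-to-back, no overlap), so J33 has no further overlaps.
J35 starts before J32 ends → J32 and J35 overlap.
J34 starts after J32 ends, so J32 has no further overlaps.
J34 starts before J35 ends → J35 and J34 overlap.
J37 starts after J35 ends, so J35 has no further overlaps.
J37 starts after J34 ends, so J34 has no further overlaps.
J36 starts before J37 ends → J37 and J36 overlap.
J38 starts before J37 ends → J37 and J38 overlap.
J39 starts before J37 ends → J37 and J39 overlap.
J38 starts before J36 ends → J36 and J38 overlap.
J39 starts before J36 ends → J36 and J39 overlap.
J39 starts before J38 ends → J38 and J39 overlap.
Overlapping pairs: J32 & J33, J32 & J35, J34 & J35, J36 & J37, J36 & J38, J36 & J39, J37 & J38, J37 & J39, J38 & J39 — 9 in total.

9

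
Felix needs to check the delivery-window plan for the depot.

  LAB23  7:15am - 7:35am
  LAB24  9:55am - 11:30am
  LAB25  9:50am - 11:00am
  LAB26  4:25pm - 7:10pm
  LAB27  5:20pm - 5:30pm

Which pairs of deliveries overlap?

Sorted by start: LAB23, LAB25, LAB24, LAB26, LAB27.
LAB25 starts after LAB23 ends, so LAB23 has no further overlaps.
LAB24 starts before LAB25 ends → LAB25 and LAB24 overlap.
LAB26 starts after LAB25 ends, so LAB25 has no further overlaps.
LAB26 starts after LAB24 ends, so LAB24 has no further overlaps.
LAB27 starts before LAB26 ends → LAB26 and LAB27 overlap.

LAB24 & LAB25, LAB26 & LAB27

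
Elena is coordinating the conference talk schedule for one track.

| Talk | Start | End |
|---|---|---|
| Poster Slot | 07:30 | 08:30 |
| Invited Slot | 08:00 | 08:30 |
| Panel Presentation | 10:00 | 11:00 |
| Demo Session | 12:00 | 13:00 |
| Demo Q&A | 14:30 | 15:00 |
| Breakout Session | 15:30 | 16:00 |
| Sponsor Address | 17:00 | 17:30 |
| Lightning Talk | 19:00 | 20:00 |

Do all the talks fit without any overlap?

Sorted by start: Poster Slot, Invited Slot, Panel Presentation, Demo Session, Demo Q&A, Breakout Session, Sponsor Address, Lightning Talk.
Invited Slot starts before Poster Slot ends → Poster Slot and Invited Slot overlap.
That's a conflict, so the schedule is not conflict-free.

No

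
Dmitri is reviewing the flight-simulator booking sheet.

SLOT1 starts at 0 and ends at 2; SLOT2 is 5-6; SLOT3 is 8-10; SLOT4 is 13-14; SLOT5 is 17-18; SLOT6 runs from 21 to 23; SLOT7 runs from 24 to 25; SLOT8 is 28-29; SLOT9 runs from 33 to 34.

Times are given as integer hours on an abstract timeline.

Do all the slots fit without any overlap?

Sorted by start: SLOT1, SLOT2, SLOT3, SLOT4, SLOT5, SLOT6, SLOT7, SLOT8, SLOT9.
SLOT2 starts after SLOT1 ends, so nothing later overlaps SLOT1 either.
SLOT3 starts after SLOT2 ends, so nothing later overlaps SLOT2 either.
SLOT4 starts after SLOT3 ends, so nothing later overlaps SLOT3 either.
SLOT5 starts after SLOT4 ends, so nothing later overlaps SLOT4 either.
SLOT6 starts after SLOT5 ends, so nothing later overlaps SLOT5 either.
SLOT7 starts after SLOT6 ends, so nothing later overlaps SLOT6 either.
SLOT8 starts after SLOT7 ends, so nothing later overlaps SLOT7 either.
SLOT9 starts after SLOT8 ends.
Every pair is clear; the schedule has no overlaps.

Yes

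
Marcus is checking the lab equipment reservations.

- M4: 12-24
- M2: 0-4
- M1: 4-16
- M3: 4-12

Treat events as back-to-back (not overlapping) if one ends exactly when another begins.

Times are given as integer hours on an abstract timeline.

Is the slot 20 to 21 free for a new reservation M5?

No — it overlaps M4

M2: ends 4 at or before M5 starts 20 → clear.
M1: ends 16 at or before M5 starts 20 → clear.
M3: ends 12 at or before M5 starts 20 → clear.
M4: starts 12 before M5 ends 21, and ends 24 after M5 starts 20 → overlap.
M5 overlaps M4.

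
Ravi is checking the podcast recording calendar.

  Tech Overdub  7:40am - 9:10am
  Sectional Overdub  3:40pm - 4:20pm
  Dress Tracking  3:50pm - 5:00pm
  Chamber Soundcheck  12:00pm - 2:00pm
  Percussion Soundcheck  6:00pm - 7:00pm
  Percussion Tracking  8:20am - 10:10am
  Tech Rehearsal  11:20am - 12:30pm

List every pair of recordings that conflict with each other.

Check each pair: they overlap iff neither finishes before the other starts.
Sorted by start: Tech Overdub, Percussion Tracking, Tech Rehearsal, Chamber Soundcheck, Sectional Overdub, Dress Tracking, Percussion Soundcheck.
Percussion Tracking starts before Tech Overdub ends → Tech Overdub and Percussion Tracking overlap.
Tech Rehearsal starts after Tech Overdub ends, so nothing later overlaps Tech Overdub either.
Tech Rehearsal starts after Percussion Tracking ends, so nothing later overlaps Percussion Tracking either.
Chamber Soundcheck starts before Tech Rehearsal ends → Tech Rehearsal and Chamber Soundcheck overlap.
Sectional Overdub starts after Tech Rehearsal ends, so nothing later overlaps Tech Rehearsal either.
Sectional Overdub starts after Chamber Soundcheck ends, so nothing later overlaps Chamber Soundcheck either.
Dress Tracking starts before Sectional Overdub ends → Sectional Overdub and Dress Tracking overlap.
Percussion Soundcheck starts after Sectional Overdub ends.
Percussion Soundcheck starts after Dress Tracking ends.

Chamber Soundcheck & Tech Rehearsal, Dress Tracking & Sectional Overdub, Percussion Tracking & Tech Overdub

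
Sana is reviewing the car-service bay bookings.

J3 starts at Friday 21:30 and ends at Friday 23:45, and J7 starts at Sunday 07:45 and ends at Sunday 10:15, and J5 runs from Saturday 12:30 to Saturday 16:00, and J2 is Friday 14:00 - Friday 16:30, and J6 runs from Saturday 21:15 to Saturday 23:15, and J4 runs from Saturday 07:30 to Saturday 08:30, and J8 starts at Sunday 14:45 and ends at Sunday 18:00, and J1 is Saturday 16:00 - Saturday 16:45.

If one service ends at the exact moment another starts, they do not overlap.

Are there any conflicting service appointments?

Sorted by start: J2, J3, J4, J5, J1, J6, J7, J8.
J3 starts after J2 ends, so J2 has no further overlaps.
J4 starts after J3 ends, so J3 has no further overlaps.
J5 starts after J4 ends, so J4 has no further overlaps.
J1 starts exactly when J5 ends (back-to-back, no overlap), so J5 has no further overlaps.
J6 starts after J1 ends, so J1 has no further overlaps.
J7 starts after J6 ends, so J6 has no further overlaps.
J8 starts after J7 ends.
Every pair is clear; the schedule has no overlaps.

No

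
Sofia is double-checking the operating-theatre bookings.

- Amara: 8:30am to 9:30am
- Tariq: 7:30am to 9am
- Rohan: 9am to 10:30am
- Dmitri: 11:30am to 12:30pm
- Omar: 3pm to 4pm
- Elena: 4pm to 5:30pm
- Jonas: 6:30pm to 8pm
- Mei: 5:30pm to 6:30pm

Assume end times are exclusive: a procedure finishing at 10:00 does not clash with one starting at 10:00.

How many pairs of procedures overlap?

Sorted by start: Tariq, Amara, Rohan, Dmitri, Omar, Elena, Mei, Jonas.
Amara starts before Tariq ends → Tariq and Amara overlap.
Rohan starts exactly when Tariq ends (back-to-back, no overlap), so nothing later overlaps Tariq either.
Rohan starts before Amara ends → Amara and Rohan overlap.
Dmitri starts after Amara ends, so nothing later overlaps Amara either.
Dmitri starts after Rohan ends, so nothing later overlaps Rohan either.
Omar starts after Dmitri ends, so nothing later overlaps Dmitri either.
Elena starts exactly when Omar ends (back-to-back, no overlap), so nothing later overlaps Omar either.
Mei starts exactly when Elena ends (back-to-back, no overlap), so nothing later overlaps Elena either.
Jonas starts exactly when Mei ends (back-to-back, no overlap).
Overlapping pairs: Amara & Rohan, Amara & Tariq — 2 in total.

2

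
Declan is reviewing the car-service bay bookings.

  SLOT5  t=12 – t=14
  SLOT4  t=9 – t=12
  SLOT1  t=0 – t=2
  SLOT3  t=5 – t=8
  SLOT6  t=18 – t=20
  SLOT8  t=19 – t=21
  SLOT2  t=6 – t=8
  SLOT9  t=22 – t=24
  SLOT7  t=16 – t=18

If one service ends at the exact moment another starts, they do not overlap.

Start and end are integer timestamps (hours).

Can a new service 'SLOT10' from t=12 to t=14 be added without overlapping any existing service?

No — it overlaps SLOT5

SLOT1: ends t=2 at or before SLOT10 starts t=12 → clear.
SLOT3: ends t=8 at or before SLOT10 starts t=12 → clear.
SLOT2: ends t=8 at or before SLOT10 starts t=12 → clear.
SLOT4: ends t=12 at or before SLOT10 starts t=12 → clear.
SLOT5: starts t=12 before SLOT10 ends t=14, and ends t=14 after SLOT10 starts t=12 → overlap.
SLOT7: starts t=16 at or after SLOT10 ends t=14 → clear.
SLOT6: starts t=18 at or after SLOT10 ends t=14 → clear.
SLOT8: starts t=19 at or after SLOT10 ends t=14 → clear.
SLOT9: starts t=22 at or after SLOT10 ends t=14 → clear.
SLOT10 overlaps SLOT5.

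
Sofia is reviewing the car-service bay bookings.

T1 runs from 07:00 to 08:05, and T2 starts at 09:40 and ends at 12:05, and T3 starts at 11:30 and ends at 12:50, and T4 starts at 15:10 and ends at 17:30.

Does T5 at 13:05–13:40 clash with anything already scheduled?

T1: ends 08:05 at or before T5 starts 13:05 → clear.
T2: ends 12:05 at or before T5 starts 13:05 → clear.
T3: ends 12:50 at or before T5 starts 13:05 → clear.
T4: starts 15:10 at or after T5 ends 13:40 → clear.

No — it doesn't clash with anything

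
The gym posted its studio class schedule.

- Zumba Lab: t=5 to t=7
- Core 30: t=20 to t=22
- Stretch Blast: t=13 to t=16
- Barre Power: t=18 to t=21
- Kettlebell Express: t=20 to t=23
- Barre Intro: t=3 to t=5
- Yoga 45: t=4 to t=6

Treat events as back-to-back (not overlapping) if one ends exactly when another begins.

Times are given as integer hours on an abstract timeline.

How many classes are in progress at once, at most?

Sort all start/end points and keep a running count:
t=3 start Barre Intro → 1
t=4 start Yoga 45 → 2
t=5 end Barre Intro → 1
t=5 start Zumba Lab → 2
t=6 end Yoga 45 → 1
t=7 end Zumba Lab → 0
t=13 start Stretch Blast → 1
t=16 end Stretch Blast → 0
t=18 start Barre Power → 1
t=20 start Core 30 → 2
t=20 start Kettlebell Express → 3
t=21 end Barre Power → 2
t=22 end Core 30 → 1
t=23 end Kettlebell Express → 0
Peak is 3, at t=20 (Barre Power, Core 30, Kettlebell Express).

3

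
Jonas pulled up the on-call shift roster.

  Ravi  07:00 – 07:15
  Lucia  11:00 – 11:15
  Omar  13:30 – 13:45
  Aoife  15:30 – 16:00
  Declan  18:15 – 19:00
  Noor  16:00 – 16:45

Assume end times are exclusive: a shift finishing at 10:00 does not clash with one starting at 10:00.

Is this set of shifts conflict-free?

Sorted by start: Ravi, Lucia, Omar, Aoife, Noor, Declan.
Lucia starts after Ravi ends, so Ravi has no further overlaps.
Omar starts after Lucia ends, so Lucia has no further overlaps.
Aoife starts after Omar ends, so Omar has no further overlaps.
Noor starts exactly when Aoife ends (back-to-back, no overlap), so Aoife has no further overlaps.
Declan starts after Noor ends.
Every pair is clear; the schedule has no overlaps.

Yes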